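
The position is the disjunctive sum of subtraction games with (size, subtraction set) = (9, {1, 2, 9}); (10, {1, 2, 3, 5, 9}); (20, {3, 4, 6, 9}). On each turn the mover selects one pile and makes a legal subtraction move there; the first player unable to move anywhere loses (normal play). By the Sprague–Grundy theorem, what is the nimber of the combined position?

3

Pile A, S = {1, 2, 9}:
G(0) = 0
G(1) = mex{0} = 1
G(2) = mex{1,0} = 2
G(3) = mex{2,1} = 0
G(4) = mex{0,2} = 1
G(5) = mex{1,0} = 2
G(6) = mex{2,1} = 0
G(7) = mex{0,2} = 1
G(8) = mex{1,0} = 2
G(9) = mex{2,1,0} = 3
G_A(9) = 3.
Pile B, S = {1, 2, 3, 5, 9}:
n :  0  1  2  3  4  5  6  7  8  9 10
G :  0  1  2  3  0  1  2  3  0  1  2
G_B(10) = 2.
Pile C, S = {3, 4, 6, 9}:
n :  0  1  2  3  4  5  6  7  8  9 10 11 12 13 14 15 16 17 18 19 20
G :  0  0  0  1  1  1  2  2  2  3  3  3  0  0  0  1  1  1  2  2  2
G_C(20) = 2.
Combined Grundy value = 3 ⊕ 2 ⊕ 2 = 3.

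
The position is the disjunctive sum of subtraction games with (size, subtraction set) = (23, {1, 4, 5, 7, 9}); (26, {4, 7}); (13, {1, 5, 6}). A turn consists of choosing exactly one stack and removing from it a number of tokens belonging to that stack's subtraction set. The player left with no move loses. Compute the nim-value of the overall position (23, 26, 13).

2

Stack A, S = {1, 4, 5, 7, 9}:
n :  0  1  2  3  4  5  6  7  8  9 10 11 12 13 14 15 16 17 18 19 20 21 22 23
G :  0  1  0  1  2  3  2  3  0  1  0  1  2  3  2  3  0  1  0  1  2  3  2  3
G_A(23) = 3.
Stack B, S = {4, 7}:
n :  0  1  2  3  4  5  6  7  8  9 10 11 12 13 14 15 16 17 18 19 20 21 22 23 24 25 26
G :  0  0  0  0  1  1  1  1  2  2  2  0  0  0  0  1  1  1  1  2  2  2  0  0  0  0  1
G_B(26) = 1.
Stack C, S = {1, 5, 6}:
n :  0  1  2  3  4  5  6  7  8  9 10 11 12 13
G :  0  1  0  1  0  1  2  3  2  3  2  0  1  0
G_C(13) = 0.
Combined Grundy value = 3 ⊕ 1 ⊕ 0 = 2.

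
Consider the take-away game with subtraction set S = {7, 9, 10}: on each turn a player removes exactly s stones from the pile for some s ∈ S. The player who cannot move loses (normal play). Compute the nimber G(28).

1

n :  0  1  2  3  4  5  6  7  8  9 10 11 12 13 14 15 16 17 18 19 20 21 22 23 24 25 26 27 28
G :  0  0  0  0  0  0  0  1  1  1  1  1  1  1  2  2  2  0  0  0  0  0  0  0  1  1  1  1  1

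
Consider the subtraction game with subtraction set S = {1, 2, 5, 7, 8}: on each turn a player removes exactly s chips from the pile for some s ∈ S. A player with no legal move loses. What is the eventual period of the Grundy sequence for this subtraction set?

3

G(0) = 0
G(1) = mex{0} = 1
G(2) = mex{1,0} = 2
G(3) = mex{2,1} = 0
G(4) = mex{0,2} = 1
G(5) = mex{1,0,0} = 2
G(6) = mex{2,1,1} = 0
G(7) = mex{0,2,2,0} = 1
G(8) = mex{1,0,0,1,0} = 2
G(9) = mex{2,1,1,2,1} = 0
G(10) = mex{0,2,2,0,2} = 1
G(11) = mex{1,0,0,1,0} = 2
G(12) = mex{2,1,1,2,1} = 0
G(13) = mex{0,2,2,0,2} = 1
G(14) = mex{1,0,0,1,0} = 2
G(n+3) = G(n) holds for n = 0,…,7 (a full window of length max(S) = 8), so the sequence is purely periodic with period 3.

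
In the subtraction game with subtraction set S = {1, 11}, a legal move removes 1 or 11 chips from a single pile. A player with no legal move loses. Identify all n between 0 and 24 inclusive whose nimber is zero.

G(0) = 0
G(1) = mex{0} = 1
G(2) = mex{1} = 0
G(3) = mex{0} = 1
G(4) = mex{1} = 0
G(5) = mex{0} = 1
G(6) = mex{1} = 0
G(7) = mex{0} = 1
G(8) = mex{1} = 0
G(9) = mex{0} = 1
G(10) = mex{1} = 0
G(11) = mex{0,0} = 1
G(12) = mex{1,1} = 0
G(13) = mex{0,0} = 1
G(14) = mex{1,1} = 0
G(15) = mex{0,0} = 1
G(16) = mex{1,1} = 0
G(17) = mex{0,0} = 1
G(18) = mex{1,1} = 0
G(19) = mex{0,0} = 1
G(20) = mex{1,1} = 0
G(21) = mex{0,0} = 1
G(22) = mex{1,1} = 0
G(23) = mex{0,0} = 1
G(24) = mex{1,1} = 0
P-positions are exactly the n with G(n) = 0.

0, 2, 4, 6, 8, 10, 12, 14, 16, 18, 20, 22, 24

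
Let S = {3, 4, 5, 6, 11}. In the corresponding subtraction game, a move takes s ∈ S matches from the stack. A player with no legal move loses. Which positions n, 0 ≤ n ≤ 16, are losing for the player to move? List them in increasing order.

n :  0  1  2  3  4  5  6  7  8  9 10 11 12 13 14 15 16
G :  0  0  0  1  1  1  2  2  2  0  0  3  1  1  4  2  2
P-positions are exactly the n with G(n) = 0.

0, 1, 2, 9, 10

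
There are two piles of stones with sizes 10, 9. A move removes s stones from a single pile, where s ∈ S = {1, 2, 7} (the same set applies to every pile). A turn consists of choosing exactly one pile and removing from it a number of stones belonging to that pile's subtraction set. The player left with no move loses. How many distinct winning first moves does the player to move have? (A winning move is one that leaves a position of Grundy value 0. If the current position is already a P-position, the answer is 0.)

All piles use S = {1, 2, 7}:
G(0) = 0
G(1) = mex{0} = 1
G(2) = mex{1,0} = 2
G(3) = mex{2,1} = 0
G(4) = mex{0,2} = 1
G(5) = mex{1,0} = 2
G(6) = mex{2,1} = 0
G(7) = mex{0,2,0} = 1
G(8) = mex{1,0,1} = 2
G(9) = mex{2,1,2} = 0
G(10) = mex{0,2,0} = 1
Pile A: G(10) = 1.
Pile B: G(9) = 0.
Combined Grundy value = 1 ⊕ 0 = 1.
A winning move leaves total XOR = 0, i.e. changes one component's Grundy value g to g ⊕ X where X is the current total.
Pile A: need g' = 1⊕1 = 0. Options: 10−1→G=0, 10−2→G=2, 10−7→G=0. Hits: 2.
Pile B: need g' = 0⊕1 = 1. Options: 9−1→G=2, 9−2→G=1, 9−7→G=2. Hits: 1.

3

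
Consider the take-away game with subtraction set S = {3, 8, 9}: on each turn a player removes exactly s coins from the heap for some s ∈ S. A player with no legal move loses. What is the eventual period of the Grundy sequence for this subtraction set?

17

G(0) = 0
G(1) = mex{} = 0
G(2) = mex{} = 0
G(3) = mex{0} = 1
G(4) = mex{0} = 1
G(5) = mex{0} = 1
G(6) = mex{1} = 0
G(7) = mex{1} = 0
G(8) = mex{1,0} = 2
G(9) = mex{0,0,0} = 1
G(10) = mex{0,0,0} = 1
G(11) = mex{2,1,0} = 3
G(12) = mex{1,1,1} = 0
G(13) = mex{1,1,1} = 0
G(14) = mex{3,0,1} = 2
G(15) = mex{0,0,0} = 1
G(16) = mex{0,2,0} = 1
G(17) = mex{2,1,2} = 0
G(18) = mex{1,1,1} = 0
G(19) = mex{1,3,1} = 0
G(20) = mex{0,0,3} = 1
G(21) = mex{0,0,0} = 1
G(22) = mex{0,2,0} = 1
G(23) = mex{1,1,2} = 0
G(24) = mex{1,1,1} = 0
G(25) = mex{1,0,1} = 2
G(26) = mex{0,0,0} = 1
G(27) = mex{0,0,0} = 1
G(28) = mex{2,1,0} = 3
G(29) = mex{1,1,1} = 0
G(30) = mex{1,1,1} = 0
G(31) = mex{3,0,1} = 2
G(32) = mex{0,0,0} = 1
G(33) = mex{0,2,0} = 1
G(34) = mex{2,1,2} = 0
G(35) = mex{1,1,1} = 0
G(n+17) = G(n) holds for n = 0,…,8 (a full window of length max(S) = 9), so the sequence is purely periodic with period 17.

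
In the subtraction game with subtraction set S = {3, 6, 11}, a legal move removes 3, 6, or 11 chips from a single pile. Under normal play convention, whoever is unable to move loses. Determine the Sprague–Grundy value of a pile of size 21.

1

n :  0  1  2  3  4  5  6  7  8  9 10 11 12 13 14 15 16 17 18 19 20 21
G :  0  0  0  1  1  1  2  2  2  0  0  3  1  1  0  2  2  1  0  0  2  1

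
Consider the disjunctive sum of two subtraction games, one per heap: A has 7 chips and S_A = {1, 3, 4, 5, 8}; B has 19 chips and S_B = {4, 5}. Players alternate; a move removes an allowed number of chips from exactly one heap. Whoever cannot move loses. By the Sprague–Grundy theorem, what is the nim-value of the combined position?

Heap A, S = {1, 3, 4, 5, 8}:
n : 0 1 2 3 4 5 6 7
G : 0 1 0 1 2 3 2 3
G_A(7) = 3.
Heap B, S = {4, 5}:
n :  0  1  2  3  4  5  6  7  8  9 10 11 12 13 14 15 16 17 18 19
G :  0  0  0  0  1  1  1  1  2  0  0  0  0  1  1  1  1  2  0  0
G_B(19) = 0.
Combined Grundy value = 3 ⊕ 0 = 3.

3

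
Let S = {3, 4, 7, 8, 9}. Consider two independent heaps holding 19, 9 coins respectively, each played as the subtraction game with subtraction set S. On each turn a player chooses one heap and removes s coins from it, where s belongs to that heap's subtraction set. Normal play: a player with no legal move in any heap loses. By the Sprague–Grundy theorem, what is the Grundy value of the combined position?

1

All heaps use S = {3, 4, 7, 8, 9}:
n :  0  1  2  3  4  5  6  7  8  9 10 11 12 13 14 15 16 17 18 19
G :  0  0  0  1  1  1  2  2  2  3  3  3  0  0  0  1  1  1  2  2
Heap A: G(19) = 2.
Heap B: G(9) = 3.
Combined Grundy value = 2 ⊕ 3 = 1.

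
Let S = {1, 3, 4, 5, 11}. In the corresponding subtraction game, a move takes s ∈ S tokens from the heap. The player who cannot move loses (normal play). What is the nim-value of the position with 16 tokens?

G(0) = 0
G(1) = mex{0} = 1
G(2) = mex{1} = 0
G(3) = mex{0,0} = 1
G(4) = mex{1,1,0} = 2
G(5) = mex{2,0,1,0} = 3
G(6) = mex{3,1,0,1} = 2
G(7) = mex{2,2,1,0} = 3
G(8) = mex{3,3,2,1} = 0
G(9) = mex{0,2,3,2} = 1
G(10) = mex{1,3,2,3} = 0
G(11) = mex{0,0,3,2,0} = 1
G(12) = mex{1,1,0,3,1} = 2
G(13) = mex{2,0,1,0,0} = 3
G(14) = mex{3,1,0,1,1} = 2
G(15) = mex{2,2,1,0,2} = 3
G(16) = mex{3,3,2,1,3} = 0

0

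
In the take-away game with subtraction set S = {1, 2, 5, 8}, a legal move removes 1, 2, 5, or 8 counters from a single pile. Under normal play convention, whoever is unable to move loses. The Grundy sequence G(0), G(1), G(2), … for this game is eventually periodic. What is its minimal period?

3

G(0) = 0
G(1) = mex{0} = 1
G(2) = mex{1,0} = 2
G(3) = mex{2,1} = 0
G(4) = mex{0,2} = 1
G(5) = mex{1,0,0} = 2
G(6) = mex{2,1,1} = 0
G(7) = mex{0,2,2} = 1
G(8) = mex{1,0,0,0} = 2
G(9) = mex{2,1,1,1} = 0
G(10) = mex{0,2,2,2} = 1
G(11) = mex{1,0,0,0} = 2
G(12) = mex{2,1,1,1} = 0
G(13) = mex{0,2,2,2} = 1
G(14) = mex{1,0,0,0} = 2
G(n+3) = G(n) holds for n = 0,…,7 (a full window of length max(S) = 8), so the sequence is purely periodic with period 3.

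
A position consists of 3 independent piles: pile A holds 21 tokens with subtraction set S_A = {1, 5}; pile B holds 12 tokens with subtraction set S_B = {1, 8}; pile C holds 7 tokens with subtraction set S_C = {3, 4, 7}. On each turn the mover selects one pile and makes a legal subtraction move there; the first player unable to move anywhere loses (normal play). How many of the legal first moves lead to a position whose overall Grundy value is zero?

Pile A, S = {1, 5}:
G(0) = 0
G(1) = mex{0} = 1
G(2) = mex{1} = 0
G(3) = mex{0} = 1
G(4) = mex{1} = 0
G(5) = mex{0,0} = 1
G(6) = mex{1,1} = 0
G(7) = mex{0,0} = 1
G(8) = mex{1,1} = 0
G(9) = mex{0,0} = 1
G(10) = mex{1,1} = 0
G(11) = mex{0,0} = 1
G(12) = mex{1,1} = 0
G(13) = mex{0,0} = 1
G(14) = mex{1,1} = 0
G(15) = mex{0,0} = 1
G(16) = mex{1,1} = 0
G(17) = mex{0,0} = 1
G(18) = mex{1,1} = 0
G(19) = mex{0,0} = 1
G(20) = mex{1,1} = 0
G(21) = mex{0,0} = 1
G_A(21) = 1.
Pile B, S = {1, 8}:
n :  0  1  2  3  4  5  6  7  8  9 10 11 12
G :  0  1  0  1  0  1  0  1  2  0  1  0  1
G_B(12) = 1.
Pile C, S = {3, 4, 7}:
n : 0 1 2 3 4 5 6 7
G : 0 0 0 1 1 1 2 2
G_C(7) = 2.
Combined Grundy value = 1 ⊕ 1 ⊕ 2 = 2.
A winning move leaves total XOR = 0, i.e. changes one component's Grundy value g to g ⊕ X where X is the current total.
Pile A: need g' = 1⊕2 = 3. Options: 21−1→G=0, 21−5→G=0. Hits: 0.
Pile B: need g' = 1⊕2 = 3. Options: 12−1→G=0, 12−8→G=0. Hits: 0.
Pile C: need g' = 2⊕2 = 0. Options: 7−3→G=1, 7−4→G=1, 7−7→G=0. Hits: 1.

1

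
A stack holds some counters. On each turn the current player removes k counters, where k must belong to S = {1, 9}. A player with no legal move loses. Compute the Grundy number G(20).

0

n :  0  1  2  3  4  5  6  7  8  9 10 11 12 13 14 15 16 17 18 19 20
G :  0  1  0  1  0  1  0  1  0  1  0  1  0  1  0  1  0  1  0  1  0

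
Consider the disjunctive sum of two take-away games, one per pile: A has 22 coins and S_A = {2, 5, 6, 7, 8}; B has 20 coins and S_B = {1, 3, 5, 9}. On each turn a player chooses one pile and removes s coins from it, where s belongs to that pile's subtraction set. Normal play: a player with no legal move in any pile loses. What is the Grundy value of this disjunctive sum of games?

Pile A, S = {2, 5, 6, 7, 8}:
G(0) = 0
G(1) = mex{} = 0
G(2) = mex{0} = 1
G(3) = mex{0} = 1
G(4) = mex{1} = 0
G(5) = mex{1,0} = 2
G(6) = mex{0,0,0} = 1
G(7) = mex{2,1,0,0} = 3
G(8) = mex{1,1,1,0,0} = 2
G(9) = mex{3,0,1,1,0} = 2
G(10) = mex{2,2,0,1,1} = 3
G(11) = mex{2,1,2,0,1} = 3
G(12) = mex{3,3,1,2,0} = 4
G(13) = mex{3,2,3,1,2} = 0
G(14) = mex{4,2,2,3,1} = 0
G(15) = mex{0,3,2,2,3} = 1
G(16) = mex{0,3,3,2,2} = 1
G(17) = mex{1,4,3,3,2} = 0
G(18) = mex{1,0,4,3,3} = 2
G(19) = mex{0,0,0,4,3} = 1
G(20) = mex{2,1,0,0,4} = 3
G(21) = mex{1,1,1,0,0} = 2
G(22) = mex{3,0,1,1,0} = 2
G_A(22) = 2.
Pile B, S = {1, 3, 5, 9}:
n :  0  1  2  3  4  5  6  7  8  9 10 11 12 13 14 15 16 17 18 19 20
G :  0  1  0  1  0  1  0  1  0  1  0  1  0  1  0  1  0  1  0  1  0
G_B(20) = 0.
Combined Grundy value = 2 ⊕ 0 = 2.

2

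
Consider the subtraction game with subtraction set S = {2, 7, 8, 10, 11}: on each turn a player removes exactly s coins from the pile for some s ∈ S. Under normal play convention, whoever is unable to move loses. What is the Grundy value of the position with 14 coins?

G(0) = 0
G(1) = mex{} = 0
G(2) = mex{0} = 1
G(3) = mex{0} = 1
G(4) = mex{1} = 0
G(5) = mex{1} = 0
G(6) = mex{0} = 1
G(7) = mex{0,0} = 1
G(8) = mex{1,0,0} = 2
G(9) = mex{1,1,0} = 2
G(10) = mex{2,1,1,0} = 3
G(11) = mex{2,0,1,0,0} = 3
G(12) = mex{3,0,0,1,0} = 2
G(13) = mex{3,1,0,1,1} = 2
G(14) = mex{2,1,1,0,1} = 3

3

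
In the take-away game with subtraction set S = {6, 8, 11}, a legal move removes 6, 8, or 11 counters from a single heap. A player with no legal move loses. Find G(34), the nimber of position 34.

0

G(0) = 0
G(1) = mex{} = 0
G(2) = mex{} = 0
G(3) = mex{} = 0
G(4) = mex{} = 0
G(5) = mex{} = 0
G(6) = mex{0} = 1
G(7) = mex{0} = 1
G(8) = mex{0,0} = 1
G(9) = mex{0,0} = 1
G(10) = mex{0,0} = 1
G(11) = mex{0,0,0} = 1
G(12) = mex{1,0,0} = 2
G(13) = mex{1,0,0} = 2
G(14) = mex{1,1,0} = 2
G(15) = mex{1,1,0} = 2
G(16) = mex{1,1,0} = 2
G(17) = mex{1,1,1} = 0
G(18) = mex{2,1,1} = 0
G(19) = mex{2,1,1} = 0
G(20) = mex{2,2,1} = 0
G(21) = mex{2,2,1} = 0
G(22) = mex{2,2,1} = 0
G(23) = mex{0,2,2} = 1
G(24) = mex{0,2,2} = 1
G(25) = mex{0,0,2} = 1
G(26) = mex{0,0,2} = 1
G(27) = mex{0,0,2} = 1
G(28) = mex{0,0,0} = 1
G(29) = mex{1,0,0} = 2
G(30) = mex{1,0,0} = 2
G(31) = mex{1,1,0} = 2
G(32) = mex{1,1,0} = 2
G(33) = mex{1,1,0} = 2
G(34) = mex{1,1,1} = 0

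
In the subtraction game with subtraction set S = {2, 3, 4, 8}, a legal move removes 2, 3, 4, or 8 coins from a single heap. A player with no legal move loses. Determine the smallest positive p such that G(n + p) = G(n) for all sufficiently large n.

6

n :  0  1  2  3  4  5  6  7  8  9 10 11 12 13 14 15
G :  0  0  1  1  2  2  0  0  1  1  2  2  0  0  1  1
G(n+6) = G(n) holds for n = 0,…,7 (a full window of length max(S) = 8), so the sequence is purely periodic with period 6.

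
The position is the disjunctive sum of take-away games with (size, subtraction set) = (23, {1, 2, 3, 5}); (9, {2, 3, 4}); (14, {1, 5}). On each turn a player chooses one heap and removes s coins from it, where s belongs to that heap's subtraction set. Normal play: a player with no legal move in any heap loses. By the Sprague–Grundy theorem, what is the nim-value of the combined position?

2

Heap A, S = {1, 2, 3, 5}:
G(0) = 0
G(1) = mex{0} = 1
G(2) = mex{1,0} = 2
G(3) = mex{2,1,0} = 3
G(4) = mex{3,2,1} = 0
G(5) = mex{0,3,2,0} = 1
G(6) = mex{1,0,3,1} = 2
G(7) = mex{2,1,0,2} = 3
G(8) = mex{3,2,1,3} = 0
G(9) = mex{0,3,2,0} = 1
G(10) = mex{1,0,3,1} = 2
G(11) = mex{2,1,0,2} = 3
G(12) = mex{3,2,1,3} = 0
G(13) = mex{0,3,2,0} = 1
G(14) = mex{1,0,3,1} = 2
G(15) = mex{2,1,0,2} = 3
G(16) = mex{3,2,1,3} = 0
G(17) = mex{0,3,2,0} = 1
G(18) = mex{1,0,3,1} = 2
G(19) = mex{2,1,0,2} = 3
G(20) = mex{3,2,1,3} = 0
G(21) = mex{0,3,2,0} = 1
G(22) = mex{1,0,3,1} = 2
G(23) = mex{2,1,0,2} = 3
G_A(23) = 3.
Heap B, S = {2, 3, 4}:
n : 0 1 2 3 4 5 6 7 8 9
G : 0 0 1 1 2 2 0 0 1 1
G_B(9) = 1.
Heap C, S = {1, 5}:
n :  0  1  2  3  4  5  6  7  8  9 10 11 12 13 14
G :  0  1  0  1  0  1  0  1  0  1  0  1  0  1  0
G_C(14) = 0.
Combined Grundy value = 3 ⊕ 1 ⊕ 0 = 2.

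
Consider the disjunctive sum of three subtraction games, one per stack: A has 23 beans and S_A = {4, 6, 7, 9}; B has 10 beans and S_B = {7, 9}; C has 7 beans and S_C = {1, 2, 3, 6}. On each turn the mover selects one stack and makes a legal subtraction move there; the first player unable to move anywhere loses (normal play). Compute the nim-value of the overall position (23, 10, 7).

Stack A, S = {4, 6, 7, 9}:
n :  0  1  2  3  4  5  6  7  8  9 10 11 12 13 14 15 16 17 18 19 20 21 22 23
G :  0  0  0  0  1  1  1  1  2  2  2  2  3  0  0  0  0  1  1  1  1  2  2  2
G_A(23) = 2.
Stack B, S = {7, 9}:
G(0) = 0
G(1) = mex{} = 0
G(2) = mex{} = 0
G(3) = mex{} = 0
G(4) = mex{} = 0
G(5) = mex{} = 0
G(6) = mex{} = 0
G(7) = mex{0} = 1
G(8) = mex{0} = 1
G(9) = mex{0,0} = 1
G(10) = mex{0,0} = 1
G_B(10) = 1.
Stack C, S = {1, 2, 3, 6}:
G(0) = 0
G(1) = mex{0} = 1
G(2) = mex{1,0} = 2
G(3) = mex{2,1,0} = 3
G(4) = mex{3,2,1} = 0
G(5) = mex{0,3,2} = 1
G(6) = mex{1,0,3,0} = 2
G(7) = mex{2,1,0,1} = 3
G_C(7) = 3.
Combined Grundy value = 2 ⊕ 1 ⊕ 3 = 0.

0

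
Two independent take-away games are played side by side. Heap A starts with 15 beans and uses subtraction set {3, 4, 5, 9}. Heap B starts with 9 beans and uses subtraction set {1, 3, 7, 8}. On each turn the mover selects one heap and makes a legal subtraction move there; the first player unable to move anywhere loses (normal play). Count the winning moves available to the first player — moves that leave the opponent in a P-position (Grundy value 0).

3

Heap A, S = {3, 4, 5, 9}:
n :  0  1  2  3  4  5  6  7  8  9 10 11 12 13 14 15
G :  0  0  0  1  1  1  2  2  0  3  3  1  4  2  0  0
G_A(15) = 0.
Heap B, S = {1, 3, 7, 8}:
n : 0 1 2 3 4 5 6 7 8 9
G : 0 1 0 1 0 1 0 1 2 3
G_B(9) = 3.
Combined Grundy value = 0 ⊕ 3 = 3.
A winning move leaves total XOR = 0, i.e. changes one component's Grundy value g to g ⊕ X where X is the current total.
Heap A: need g' = 0⊕3 = 3. Options: 15−3→G=4, 15−4→G=1, 15−5→G=3, 15−9→G=2. Hits: 1.
Heap B: need g' = 3⊕3 = 0. Options: 9−1→G=2, 9−3→G=0, 9−7→G=0, 9−8→G=1. Hits: 2.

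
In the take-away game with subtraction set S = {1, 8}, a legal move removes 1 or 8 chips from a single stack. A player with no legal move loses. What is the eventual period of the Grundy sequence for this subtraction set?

G(0) = 0
G(1) = mex{0} = 1
G(2) = mex{1} = 0
G(3) = mex{0} = 1
G(4) = mex{1} = 0
G(5) = mex{0} = 1
G(6) = mex{1} = 0
G(7) = mex{0} = 1
G(8) = mex{1,0} = 2
G(9) = mex{2,1} = 0
G(10) = mex{0,0} = 1
G(11) = mex{1,1} = 0
G(12) = mex{0,0} = 1
G(13) = mex{1,1} = 0
G(14) = mex{0,0} = 1
G(15) = mex{1,1} = 0
G(16) = mex{0,2} = 1
G(17) = mex{1,0} = 2
G(18) = mex{2,1} = 0
G(19) = mex{0,0} = 1
G(n+9) = G(n) holds for n = 0,…,7 (a full window of length max(S) = 8), so the sequence is purely periodic with period 9.

9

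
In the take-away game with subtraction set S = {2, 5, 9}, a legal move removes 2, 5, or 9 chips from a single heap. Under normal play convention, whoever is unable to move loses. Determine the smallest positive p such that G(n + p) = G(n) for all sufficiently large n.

7

G(0) = 0
G(1) = mex{} = 0
G(2) = mex{0} = 1
G(3) = mex{0} = 1
G(4) = mex{1} = 0
G(5) = mex{1,0} = 2
G(6) = mex{0,0} = 1
G(7) = mex{2,1} = 0
G(8) = mex{1,1} = 0
G(9) = mex{0,0,0} = 1
G(10) = mex{0,2,0} = 1
G(11) = mex{1,1,1} = 0
G(12) = mex{1,0,1} = 2
G(13) = mex{0,0,0} = 1
G(14) = mex{2,1,2} = 0
G(15) = mex{1,1,1} = 0
G(16) = mex{0,0,0} = 1
G(17) = mex{0,2,0} = 1
G(n+7) = G(n) holds for n = 0,…,8 (a full window of length max(S) = 9), so the sequence is purely periodic with period 7.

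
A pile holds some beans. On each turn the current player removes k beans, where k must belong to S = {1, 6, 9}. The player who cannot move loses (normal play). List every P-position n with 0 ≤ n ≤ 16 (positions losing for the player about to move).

0, 2, 4, 7, 12, 14

G(0) = 0
G(1) = mex{0} = 1
G(2) = mex{1} = 0
G(3) = mex{0} = 1
G(4) = mex{1} = 0
G(5) = mex{0} = 1
G(6) = mex{1,0} = 2
G(7) = mex{2,1} = 0
G(8) = mex{0,0} = 1
G(9) = mex{1,1,0} = 2
G(10) = mex{2,0,1} = 3
G(11) = mex{3,1,0} = 2
G(12) = mex{2,2,1} = 0
G(13) = mex{0,0,0} = 1
G(14) = mex{1,1,1} = 0
G(15) = mex{0,2,2} = 1
G(16) = mex{1,3,0} = 2
P-positions are exactly the n with G(n) = 0.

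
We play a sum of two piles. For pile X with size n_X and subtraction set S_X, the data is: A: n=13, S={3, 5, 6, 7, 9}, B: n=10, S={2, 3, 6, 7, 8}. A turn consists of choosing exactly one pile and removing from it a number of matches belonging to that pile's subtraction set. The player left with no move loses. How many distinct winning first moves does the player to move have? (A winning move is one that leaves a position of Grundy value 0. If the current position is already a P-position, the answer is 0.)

0

Pile A, S = {3, 5, 6, 7, 9}:
G(0) = 0
G(1) = mex{} = 0
G(2) = mex{} = 0
G(3) = mex{0} = 1
G(4) = mex{0} = 1
G(5) = mex{0,0} = 1
G(6) = mex{1,0,0} = 2
G(7) = mex{1,0,0,0} = 2
G(8) = mex{1,1,0,0} = 2
G(9) = mex{2,1,1,0,0} = 3
G(10) = mex{2,1,1,1,0} = 3
G(11) = mex{2,2,1,1,0} = 3
G(12) = mex{3,2,2,1,1} = 0
G(13) = mex{3,2,2,2,1} = 0
G_A(13) = 0.
Pile B, S = {2, 3, 6, 7, 8}:
n :  0  1  2  3  4  5  6  7  8  9 10
G :  0  0  1  1  2  0  3  1  2  2  0
G_B(10) = 0.
Combined Grundy value = 0 ⊕ 0 = 0.
A winning move leaves total XOR = 0, i.e. changes one component's Grundy value g to g ⊕ X where X is the current total.
Pile A: target g' = 0⊕0 = 0, but every legal move changes the Grundy value (mex property), so 0 moves.
Pile B: target g' = 0⊕0 = 0, but every legal move changes the Grundy value (mex property), so 0 moves.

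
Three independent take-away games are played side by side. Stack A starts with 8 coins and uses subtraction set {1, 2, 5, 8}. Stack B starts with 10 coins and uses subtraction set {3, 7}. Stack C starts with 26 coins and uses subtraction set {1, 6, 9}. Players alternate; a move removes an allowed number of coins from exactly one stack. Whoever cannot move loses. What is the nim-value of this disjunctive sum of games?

Stack A, S = {1, 2, 5, 8}:
n : 0 1 2 3 4 5 6 7 8
G : 0 1 2 0 1 2 0 1 2
G_A(8) = 2.
Stack B, S = {3, 7}:
n :  0  1  2  3  4  5  6  7  8  9 10
G :  0  0  0  1  1  1  0  2  2  1  0
G_B(10) = 0.
Stack C, S = {1, 6, 9}:
n :  0  1  2  3  4  5  6  7  8  9 10 11 12 13 14 15 16 17 18 19 20 21 22 23 24 25 26
G :  0  1  0  1  0  1  2  0  1  2  3  2  0  1  0  1  2  0  1  0  1  2  0  1  0  1  2
G_C(26) = 2.
Combined Grundy value = 2 ⊕ 0 ⊕ 2 = 0.

0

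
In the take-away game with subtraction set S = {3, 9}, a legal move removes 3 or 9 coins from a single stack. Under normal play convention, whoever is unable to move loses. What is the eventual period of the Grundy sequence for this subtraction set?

G(0) = 0
G(1) = mex{} = 0
G(2) = mex{} = 0
G(3) = mex{0} = 1
G(4) = mex{0} = 1
G(5) = mex{0} = 1
G(6) = mex{1} = 0
G(7) = mex{1} = 0
G(8) = mex{1} = 0
G(9) = mex{0,0} = 1
G(10) = mex{0,0} = 1
G(11) = mex{0,0} = 1
G(12) = mex{1,1} = 0
G(13) = mex{1,1} = 0
G(14) = mex{1,1} = 0
G(15) = mex{0,0} = 1
G(16) = mex{0,0} = 1
G(n+6) = G(n) holds for n = 0,…,8 (a full window of length max(S) = 9), so the sequence is purely periodic with period 6.

6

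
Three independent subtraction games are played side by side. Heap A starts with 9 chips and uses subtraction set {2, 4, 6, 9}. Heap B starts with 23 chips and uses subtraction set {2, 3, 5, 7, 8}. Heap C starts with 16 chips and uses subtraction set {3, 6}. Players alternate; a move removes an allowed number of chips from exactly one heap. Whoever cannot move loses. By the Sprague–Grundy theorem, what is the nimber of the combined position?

7

Heap A, S = {2, 4, 6, 9}:
G(0) = 0
G(1) = mex{} = 0
G(2) = mex{0} = 1
G(3) = mex{0} = 1
G(4) = mex{1,0} = 2
G(5) = mex{1,0} = 2
G(6) = mex{2,1,0} = 3
G(7) = mex{2,1,0} = 3
G(8) = mex{3,2,1} = 0
G(9) = mex{3,2,1,0} = 4
G_A(9) = 4.
Heap B, S = {2, 3, 5, 7, 8}:
G(0) = 0
G(1) = mex{} = 0
G(2) = mex{0} = 1
G(3) = mex{0,0} = 1
G(4) = mex{1,0} = 2
G(5) = mex{1,1,0} = 2
G(6) = mex{2,1,0} = 3
G(7) = mex{2,2,1,0} = 3
G(8) = mex{3,2,1,0,0} = 4
G(9) = mex{3,3,2,1,0} = 4
G(10) = mex{4,3,2,1,1} = 0
G(11) = mex{4,4,3,2,1} = 0
G(12) = mex{0,4,3,2,2} = 1
G(13) = mex{0,0,4,3,2} = 1
G(14) = mex{1,0,4,3,3} = 2
G(15) = mex{1,1,0,4,3} = 2
G(16) = mex{2,1,0,4,4} = 3
G(17) = mex{2,2,1,0,4} = 3
G(18) = mex{3,2,1,0,0} = 4
G(19) = mex{3,3,2,1,0} = 4
G(20) = mex{4,3,2,1,1} = 0
G(21) = mex{4,4,3,2,1} = 0
G(22) = mex{0,4,3,2,2} = 1
G(23) = mex{0,0,4,3,2} = 1
G_B(23) = 1.
Heap C, S = {3, 6}:
G(0) = 0
G(1) = mex{} = 0
G(2) = mex{} = 0
G(3) = mex{0} = 1
G(4) = mex{0} = 1
G(5) = mex{0} = 1
G(6) = mex{1,0} = 2
G(7) = mex{1,0} = 2
G(8) = mex{1,0} = 2
G(9) = mex{2,1} = 0
G(10) = mex{2,1} = 0
G(11) = mex{2,1} = 0
G(12) = mex{0,2} = 1
G(13) = mex{0,2} = 1
G(14) = mex{0,2} = 1
G(15) = mex{1,0} = 2
G(16) = mex{1,0} = 2
G_C(16) = 2.
Combined Grundy value = 4 ⊕ 1 ⊕ 2 = 7.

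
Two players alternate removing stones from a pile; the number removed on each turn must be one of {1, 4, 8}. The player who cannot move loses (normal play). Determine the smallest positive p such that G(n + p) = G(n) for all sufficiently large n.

G(0) = 0
G(1) = mex{0} = 1
G(2) = mex{1} = 0
G(3) = mex{0} = 1
G(4) = mex{1,0} = 2
G(5) = mex{2,1} = 0
G(6) = mex{0,0} = 1
G(7) = mex{1,1} = 0
G(8) = mex{0,2,0} = 1
G(9) = mex{1,0,1} = 2
G(10) = mex{2,1,0} = 3
G(11) = mex{3,0,1} = 2
G(12) = mex{2,1,2} = 0
G(13) = mex{0,2,0} = 1
G(14) = mex{1,3,1} = 0
G(15) = mex{0,2,0} = 1
G(16) = mex{1,0,1} = 2
G(17) = mex{2,1,2} = 0
G(18) = mex{0,0,3} = 1
G(19) = mex{1,1,2} = 0
G(20) = mex{0,2,0} = 1
G(21) = mex{1,0,1} = 2
G(22) = mex{2,1,0} = 3
G(23) = mex{3,0,1} = 2
G(24) = mex{2,1,2} = 0
G(25) = mex{0,2,0} = 1
G(n+12) = G(n) holds for n = 0,…,7 (a full window of length max(S) = 8), so the sequence is purely periodic with period 12.

12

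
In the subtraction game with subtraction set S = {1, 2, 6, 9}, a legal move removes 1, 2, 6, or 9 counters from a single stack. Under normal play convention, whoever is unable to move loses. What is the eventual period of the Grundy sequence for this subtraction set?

n :  0  1  2  3  4  5  6  7  8  9 10 11 12 13 14 15 16 17
G :  0  1  2  0  1  2  3  0  1  2  0  1  2  3  0  1  2  0
G(n+7) = G(n) holds for n = 0,…,8 (a full window of length max(S) = 9), so the sequence is purely periodic with period 7.

7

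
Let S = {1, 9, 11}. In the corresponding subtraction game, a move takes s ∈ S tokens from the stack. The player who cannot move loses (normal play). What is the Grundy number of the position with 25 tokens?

1

G(0) = 0
G(1) = mex{0} = 1
G(2) = mex{1} = 0
G(3) = mex{0} = 1
G(4) = mex{1} = 0
G(5) = mex{0} = 1
G(6) = mex{1} = 0
G(7) = mex{0} = 1
G(8) = mex{1} = 0
G(9) = mex{0,0} = 1
G(10) = mex{1,1} = 0
G(11) = mex{0,0,0} = 1
G(12) = mex{1,1,1} = 0
G(13) = mex{0,0,0} = 1
G(14) = mex{1,1,1} = 0
G(15) = mex{0,0,0} = 1
G(16) = mex{1,1,1} = 0
G(17) = mex{0,0,0} = 1
G(18) = mex{1,1,1} = 0
G(19) = mex{0,0,0} = 1
G(20) = mex{1,1,1} = 0
G(21) = mex{0,0,0} = 1
G(22) = mex{1,1,1} = 0
G(23) = mex{0,0,0} = 1
G(24) = mex{1,1,1} = 0
G(25) = mex{0,0,0} = 1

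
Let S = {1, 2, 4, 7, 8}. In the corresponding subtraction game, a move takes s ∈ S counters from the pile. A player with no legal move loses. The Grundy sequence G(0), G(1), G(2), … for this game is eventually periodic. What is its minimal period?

G(0) = 0
G(1) = mex{0} = 1
G(2) = mex{1,0} = 2
G(3) = mex{2,1} = 0
G(4) = mex{0,2,0} = 1
G(5) = mex{1,0,1} = 2
G(6) = mex{2,1,2} = 0
G(7) = mex{0,2,0,0} = 1
G(8) = mex{1,0,1,1,0} = 2
G(9) = mex{2,1,2,2,1} = 0
G(10) = mex{0,2,0,0,2} = 1
G(11) = mex{1,0,1,1,0} = 2
G(12) = mex{2,1,2,2,1} = 0
G(13) = mex{0,2,0,0,2} = 1
G(14) = mex{1,0,1,1,0} = 2
G(n+3) = G(n) holds for n = 0,…,7 (a full window of length max(S) = 8), so the sequence is purely periodic with period 3.

3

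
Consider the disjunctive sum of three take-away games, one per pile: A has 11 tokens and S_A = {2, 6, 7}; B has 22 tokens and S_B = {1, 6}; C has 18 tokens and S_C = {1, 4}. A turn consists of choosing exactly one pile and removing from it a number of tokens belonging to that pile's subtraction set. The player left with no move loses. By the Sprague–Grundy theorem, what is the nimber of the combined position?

Pile A, S = {2, 6, 7}:
G(0) = 0
G(1) = mex{} = 0
G(2) = mex{0} = 1
G(3) = mex{0} = 1
G(4) = mex{1} = 0
G(5) = mex{1} = 0
G(6) = mex{0,0} = 1
G(7) = mex{0,0,0} = 1
G(8) = mex{1,1,0} = 2
G(9) = mex{1,1,1} = 0
G(10) = mex{2,0,1} = 3
G(11) = mex{0,0,0} = 1
G_A(11) = 1.
Pile B, S = {1, 6}:
G(0) = 0
G(1) = mex{0} = 1
G(2) = mex{1} = 0
G(3) = mex{0} = 1
G(4) = mex{1} = 0
G(5) = mex{0} = 1
G(6) = mex{1,0} = 2
G(7) = mex{2,1} = 0
G(8) = mex{0,0} = 1
G(9) = mex{1,1} = 0
G(10) = mex{0,0} = 1
G(11) = mex{1,1} = 0
G(12) = mex{0,2} = 1
G(13) = mex{1,0} = 2
G(14) = mex{2,1} = 0
G(15) = mex{0,0} = 1
G(16) = mex{1,1} = 0
G(17) = mex{0,0} = 1
G(18) = mex{1,1} = 0
G(19) = mex{0,2} = 1
G(20) = mex{1,0} = 2
G(21) = mex{2,1} = 0
G(22) = mex{0,0} = 1
G_B(22) = 1.
Pile C, S = {1, 4}:
n :  0  1  2  3  4  5  6  7  8  9 10 11 12 13 14 15 16 17 18
G :  0  1  0  1  2  0  1  0  1  2  0  1  0  1  2  0  1  0  1
G_C(18) = 1.
Combined Grundy value = 1 ⊕ 1 ⊕ 1 = 1.

1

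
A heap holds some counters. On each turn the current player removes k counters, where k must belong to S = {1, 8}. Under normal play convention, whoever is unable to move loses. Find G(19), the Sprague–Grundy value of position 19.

G(0) = 0
G(1) = mex{0} = 1
G(2) = mex{1} = 0
G(3) = mex{0} = 1
G(4) = mex{1} = 0
G(5) = mex{0} = 1
G(6) = mex{1} = 0
G(7) = mex{0} = 1
G(8) = mex{1,0} = 2
G(9) = mex{2,1} = 0
G(10) = mex{0,0} = 1
G(11) = mex{1,1} = 0
G(12) = mex{0,0} = 1
G(13) = mex{1,1} = 0
G(14) = mex{0,0} = 1
G(15) = mex{1,1} = 0
G(16) = mex{0,2} = 1
G(17) = mex{1,0} = 2
G(18) = mex{2,1} = 0
G(19) = mex{0,0} = 1

1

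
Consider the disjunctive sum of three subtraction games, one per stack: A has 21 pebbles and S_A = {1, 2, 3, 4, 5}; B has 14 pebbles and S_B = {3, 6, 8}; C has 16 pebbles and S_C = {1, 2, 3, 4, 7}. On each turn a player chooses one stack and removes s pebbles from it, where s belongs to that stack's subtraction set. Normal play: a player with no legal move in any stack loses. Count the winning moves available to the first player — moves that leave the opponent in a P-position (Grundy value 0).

4

Stack A, S = {1, 2, 3, 4, 5}:
G(0) = 0
G(1) = mex{0} = 1
G(2) = mex{1,0} = 2
G(3) = mex{2,1,0} = 3
G(4) = mex{3,2,1,0} = 4
G(5) = mex{4,3,2,1,0} = 5
G(6) = mex{5,4,3,2,1} = 0
G(7) = mex{0,5,4,3,2} = 1
G(8) = mex{1,0,5,4,3} = 2
G(9) = mex{2,1,0,5,4} = 3
G(10) = mex{3,2,1,0,5} = 4
G(11) = mex{4,3,2,1,0} = 5
G(12) = mex{5,4,3,2,1} = 0
G(13) = mex{0,5,4,3,2} = 1
G(14) = mex{1,0,5,4,3} = 2
G(15) = mex{2,1,0,5,4} = 3
G(16) = mex{3,2,1,0,5} = 4
G(17) = mex{4,3,2,1,0} = 5
G(18) = mex{5,4,3,2,1} = 0
G(19) = mex{0,5,4,3,2} = 1
G(20) = mex{1,0,5,4,3} = 2
G(21) = mex{2,1,0,5,4} = 3
G_A(21) = 3.
Stack B, S = {3, 6, 8}:
G(0) = 0
G(1) = mex{} = 0
G(2) = mex{} = 0
G(3) = mex{0} = 1
G(4) = mex{0} = 1
G(5) = mex{0} = 1
G(6) = mex{1,0} = 2
G(7) = mex{1,0} = 2
G(8) = mex{1,0,0} = 2
G(9) = mex{2,1,0} = 3
G(10) = mex{2,1,0} = 3
G(11) = mex{2,1,1} = 0
G(12) = mex{3,2,1} = 0
G(13) = mex{3,2,1} = 0
G(14) = mex{0,2,2} = 1
G_B(14) = 1.
Stack C, S = {1, 2, 3, 4, 7}:
n :  0  1  2  3  4  5  6  7  8  9 10 11 12 13 14 15 16
G :  0  1  2  3  4  0  1  2  3  4  0  1  2  3  4  0  1
G_C(16) = 1.
Combined Grundy value = 3 ⊕ 1 ⊕ 1 = 3.
A winning move leaves total XOR = 0, i.e. changes one component's Grundy value g to g ⊕ X where X is the current total.
Stack A: need g' = 3⊕3 = 0. Options: 21−1→G=2, 21−2→G=1, 21−3→G=0, 21−4→G=5, 21−5→G=4. Hits: 1.
Stack B: need g' = 1⊕3 = 2. Options: 14−3→G=0, 14−6→G=2, 14−8→G=2. Hits: 2.
Stack C: need g' = 1⊕3 = 2. Options: 16−1→G=0, 16−2→G=4, 16−3→G=3, 16−4→G=2, 16−7→G=4. Hits: 1.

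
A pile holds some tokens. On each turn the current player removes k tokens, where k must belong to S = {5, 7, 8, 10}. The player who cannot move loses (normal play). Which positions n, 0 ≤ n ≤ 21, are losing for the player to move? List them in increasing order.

G(0) = 0
G(1) = mex{} = 0
G(2) = mex{} = 0
G(3) = mex{} = 0
G(4) = mex{} = 0
G(5) = mex{0} = 1
G(6) = mex{0} = 1
G(7) = mex{0,0} = 1
G(8) = mex{0,0,0} = 1
G(9) = mex{0,0,0} = 1
G(10) = mex{1,0,0,0} = 2
G(11) = mex{1,0,0,0} = 2
G(12) = mex{1,1,0,0} = 2
G(13) = mex{1,1,1,0} = 2
G(14) = mex{1,1,1,0} = 2
G(15) = mex{2,1,1,1} = 0
G(16) = mex{2,1,1,1} = 0
G(17) = mex{2,2,1,1} = 0
G(18) = mex{2,2,2,1} = 0
G(19) = mex{2,2,2,1} = 0
G(20) = mex{0,2,2,2} = 1
G(21) = mex{0,2,2,2} = 1
P-positions are exactly the n with G(n) = 0.

0, 1, 2, 3, 4, 15, 16, 17, 18, 19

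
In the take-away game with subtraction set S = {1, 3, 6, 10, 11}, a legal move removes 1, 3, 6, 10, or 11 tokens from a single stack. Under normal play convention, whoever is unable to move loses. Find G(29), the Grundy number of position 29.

n :  0  1  2  3  4  5  6  7  8  9 10 11 12 13 14 15 16 17 18 19 20 21 22 23 24 25 26 27 28 29
G :  0  1  0  1  0  1  2  3  2  0  1  3  4  2  4  2  0  1  0  1  2  4  2  0  1  0  1  2  3  2

2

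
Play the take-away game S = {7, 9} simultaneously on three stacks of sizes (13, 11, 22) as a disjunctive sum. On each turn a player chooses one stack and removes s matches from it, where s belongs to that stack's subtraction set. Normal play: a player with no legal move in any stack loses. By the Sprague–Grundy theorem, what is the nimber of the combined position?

All stacks use S = {7, 9}:
n :  0  1  2  3  4  5  6  7  8  9 10 11 12 13 14 15 16 17 18 19 20 21 22
G :  0  0  0  0  0  0  0  1  1  1  1  1  1  1  2  2  0  0  0  0  0  0  0
Stack A: G(13) = 1.
Stack B: G(11) = 1.
Stack C: G(22) = 0.
Combined Grundy value = 1 ⊕ 1 ⊕ 0 = 0.

0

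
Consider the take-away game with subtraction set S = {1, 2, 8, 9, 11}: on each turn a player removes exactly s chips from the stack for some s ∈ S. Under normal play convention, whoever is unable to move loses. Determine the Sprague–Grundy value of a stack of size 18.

2

n :  0  1  2  3  4  5  6  7  8  9 10 11 12 13 14 15 16 17 18
G :  0  1  2  0  1  2  0  1  2  3  0  1  2  0  1  2  0  1  2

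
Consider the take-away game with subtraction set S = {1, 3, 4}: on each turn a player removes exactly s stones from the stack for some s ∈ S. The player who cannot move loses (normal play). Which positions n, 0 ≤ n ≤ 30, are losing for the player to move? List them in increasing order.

0, 2, 7, 9, 14, 16, 21, 23, 28, 30

G(0) = 0
G(1) = mex{0} = 1
G(2) = mex{1} = 0
G(3) = mex{0,0} = 1
G(4) = mex{1,1,0} = 2
G(5) = mex{2,0,1} = 3
G(6) = mex{3,1,0} = 2
G(7) = mex{2,2,1} = 0
G(8) = mex{0,3,2} = 1
G(9) = mex{1,2,3} = 0
G(10) = mex{0,0,2} = 1
G(11) = mex{1,1,0} = 2
G(12) = mex{2,0,1} = 3
G(13) = mex{3,1,0} = 2
G(14) = mex{2,2,1} = 0
G(15) = mex{0,3,2} = 1
G(16) = mex{1,2,3} = 0
G(17) = mex{0,0,2} = 1
G(18) = mex{1,1,0} = 2
G(19) = mex{2,0,1} = 3
G(20) = mex{3,1,0} = 2
G(21) = mex{2,2,1} = 0
G(22) = mex{0,3,2} = 1
G(23) = mex{1,2,3} = 0
G(24) = mex{0,0,2} = 1
G(25) = mex{1,1,0} = 2
G(26) = mex{2,0,1} = 3
G(27) = mex{3,1,0} = 2
G(28) = mex{2,2,1} = 0
G(29) = mex{0,3,2} = 1
G(30) = mex{1,2,3} = 0
P-positions are exactly the n with G(n) = 0.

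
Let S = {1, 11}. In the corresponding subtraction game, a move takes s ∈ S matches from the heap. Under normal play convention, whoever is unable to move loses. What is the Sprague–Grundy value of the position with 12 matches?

0

G(0) = 0
G(1) = mex{0} = 1
G(2) = mex{1} = 0
G(3) = mex{0} = 1
G(4) = mex{1} = 0
G(5) = mex{0} = 1
G(6) = mex{1} = 0
G(7) = mex{0} = 1
G(8) = mex{1} = 0
G(9) = mex{0} = 1
G(10) = mex{1} = 0
G(11) = mex{0,0} = 1
G(12) = mex{1,1} = 0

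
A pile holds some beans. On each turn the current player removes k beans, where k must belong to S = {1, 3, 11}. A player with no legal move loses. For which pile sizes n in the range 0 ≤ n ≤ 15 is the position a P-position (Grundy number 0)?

n :  0  1  2  3  4  5  6  7  8  9 10 11 12 13 14 15
G :  0  1  0  1  0  1  0  1  0  1  0  1  0  1  0  1
P-positions are exactly the n with G(n) = 0.

0, 2, 4, 6, 8, 10, 12, 14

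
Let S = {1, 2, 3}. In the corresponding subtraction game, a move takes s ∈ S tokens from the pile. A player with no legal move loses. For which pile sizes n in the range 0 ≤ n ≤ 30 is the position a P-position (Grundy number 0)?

0, 4, 8, 12, 16, 20, 24, 28

n :  0  1  2  3  4  5  6  7  8  9 10 11 12 13 14 15 16 17 18 19 20 21 22 23 24 25 26 27 28 29 30
G :  0  1  2  3  0  1  2  3  0  1  2  3  0  1  2  3  0  1  2  3  0  1  2  3  0  1  2  3  0  1  2
P-positions are exactly the n with G(n) = 0.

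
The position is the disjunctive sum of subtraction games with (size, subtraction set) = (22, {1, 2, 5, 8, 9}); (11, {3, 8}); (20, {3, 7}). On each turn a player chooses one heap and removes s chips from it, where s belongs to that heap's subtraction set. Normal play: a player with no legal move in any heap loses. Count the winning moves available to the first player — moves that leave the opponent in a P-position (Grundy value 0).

Heap A, S = {1, 2, 5, 8, 9}:
G(0) = 0
G(1) = mex{0} = 1
G(2) = mex{1,0} = 2
G(3) = mex{2,1} = 0
G(4) = mex{0,2} = 1
G(5) = mex{1,0,0} = 2
G(6) = mex{2,1,1} = 0
G(7) = mex{0,2,2} = 1
G(8) = mex{1,0,0,0} = 2
G(9) = mex{2,1,1,1,0} = 3
G(10) = mex{3,2,2,2,1} = 0
G(11) = mex{0,3,0,0,2} = 1
G(12) = mex{1,0,1,1,0} = 2
G(13) = mex{2,1,2,2,1} = 0
G(14) = mex{0,2,3,0,2} = 1
G(15) = mex{1,0,0,1,0} = 2
G(16) = mex{2,1,1,2,1} = 0
G(17) = mex{0,2,2,3,2} = 1
G(18) = mex{1,0,0,0,3} = 2
G(19) = mex{2,1,1,1,0} = 3
G(20) = mex{3,2,2,2,1} = 0
G(21) = mex{0,3,0,0,2} = 1
G(22) = mex{1,0,1,1,0} = 2
G_A(22) = 2.
Heap B, S = {3, 8}:
n :  0  1  2  3  4  5  6  7  8  9 10 11
G :  0  0  0  1  1  1  0  0  2  1  1  0
G_B(11) = 0.
Heap C, S = {3, 7}:
n :  0  1  2  3  4  5  6  7  8  9 10 11 12 13 14 15 16 17 18 19 20
G :  0  0  0  1  1  1  0  2  2  1  0  0  0  1  1  1  0  2  2  1  0
G_C(20) = 0.
Combined Grundy value = 2 ⊕ 0 ⊕ 0 = 2.
A winning move leaves total XOR = 0, i.e. changes one component's Grundy value g to g ⊕ X where X is the current total.
Heap A: need g' = 2⊕2 = 0. Options: 22−1→G=1, 22−2→G=0, 22−5→G=1, 22−8→G=1, 22−9→G=0. Hits: 2.
Heap B: need g' = 0⊕2 = 2. Options: 11−3→G=2, 11−8→G=1. Hits: 1.
Heap C: need g' = 0⊕2 = 2. Options: 20−3→G=2, 20−7→G=1. Hits: 1.

4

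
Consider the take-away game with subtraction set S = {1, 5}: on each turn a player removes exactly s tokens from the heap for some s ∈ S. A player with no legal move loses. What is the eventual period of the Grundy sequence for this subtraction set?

n :  0  1  2  3  4  5  6  7  8  9 10 11 12 13 14
G :  0  1  0  1  0  1  0  1  0  1  0  1  0  1  0
G(n+2) = G(n) holds for n = 0,…,4 (a full window of length max(S) = 5), so the sequence is purely periodic with period 2.

2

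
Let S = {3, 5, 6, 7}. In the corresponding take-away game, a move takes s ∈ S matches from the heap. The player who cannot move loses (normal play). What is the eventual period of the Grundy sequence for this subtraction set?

10

n :  0  1  2  3  4  5  6  7  8  9 10 11 12 13 14 15 16 17 18 19 20 21
G :  0  0  0  1  1  1  2  2  2  3  0  0  0  1  1  1  2  2  2  3  0  0
G(n+10) = G(n) holds for n = 0,…,6 (a full window of length max(S) = 7), so the sequence is purely periodic with period 10.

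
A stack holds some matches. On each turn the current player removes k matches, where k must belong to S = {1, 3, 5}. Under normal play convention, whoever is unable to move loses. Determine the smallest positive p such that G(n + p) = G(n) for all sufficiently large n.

n :  0  1  2  3  4  5  6  7  8  9 10 11 12 13 14
G :  0  1  0  1  0  1  0  1  0  1  0  1  0  1  0
G(n+2) = G(n) holds for n = 0,…,4 (a full window of length max(S) = 5), so the sequence is purely periodic with period 2.

2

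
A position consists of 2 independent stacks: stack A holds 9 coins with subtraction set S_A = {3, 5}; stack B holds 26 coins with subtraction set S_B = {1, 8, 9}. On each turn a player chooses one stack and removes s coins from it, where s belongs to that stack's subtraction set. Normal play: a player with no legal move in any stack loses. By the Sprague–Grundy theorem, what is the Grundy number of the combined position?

Stack A, S = {3, 5}:
G(0) = 0
G(1) = mex{} = 0
G(2) = mex{} = 0
G(3) = mex{0} = 1
G(4) = mex{0} = 1
G(5) = mex{0,0} = 1
G(6) = mex{1,0} = 2
G(7) = mex{1,0} = 2
G(8) = mex{1,1} = 0
G(9) = mex{2,1} = 0
G_A(9) = 0.
Stack B, S = {1, 8, 9}:
G(0) = 0
G(1) = mex{0} = 1
G(2) = mex{1} = 0
G(3) = mex{0} = 1
G(4) = mex{1} = 0
G(5) = mex{0} = 1
G(6) = mex{1} = 0
G(7) = mex{0} = 1
G(8) = mex{1,0} = 2
G(9) = mex{2,1,0} = 3
G(10) = mex{3,0,1} = 2
G(11) = mex{2,1,0} = 3
G(12) = mex{3,0,1} = 2
G(13) = mex{2,1,0} = 3
G(14) = mex{3,0,1} = 2
G(15) = mex{2,1,0} = 3
G(16) = mex{3,2,1} = 0
G(17) = mex{0,3,2} = 1
G(18) = mex{1,2,3} = 0
G(19) = mex{0,3,2} = 1
G(20) = mex{1,2,3} = 0
G(21) = mex{0,3,2} = 1
G(22) = mex{1,2,3} = 0
G(23) = mex{0,3,2} = 1
G(24) = mex{1,0,3} = 2
G(25) = mex{2,1,0} = 3
G(26) = mex{3,0,1} = 2
G_B(26) = 2.
Combined Grundy value = 0 ⊕ 2 = 2.

2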